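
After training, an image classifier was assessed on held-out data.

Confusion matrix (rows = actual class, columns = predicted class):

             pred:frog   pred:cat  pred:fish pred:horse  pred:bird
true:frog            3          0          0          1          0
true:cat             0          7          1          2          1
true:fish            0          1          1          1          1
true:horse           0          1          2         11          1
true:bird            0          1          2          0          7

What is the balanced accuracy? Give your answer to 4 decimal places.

Balanced accuracy = mean of per-class recall.
  frog: recall = 3/4 = 0.75000
  cat: recall = 7/11 = 0.63636
  fish: recall = 1/4 = 0.25000
  horse: recall = 11/15 = 0.73333
  bird: recall = 7/10 = 0.70000
Mean = (0.75000 + 0.63636 + 0.25000 + 0.73333 + 0.70000) / 5 = 0.6139

0.6139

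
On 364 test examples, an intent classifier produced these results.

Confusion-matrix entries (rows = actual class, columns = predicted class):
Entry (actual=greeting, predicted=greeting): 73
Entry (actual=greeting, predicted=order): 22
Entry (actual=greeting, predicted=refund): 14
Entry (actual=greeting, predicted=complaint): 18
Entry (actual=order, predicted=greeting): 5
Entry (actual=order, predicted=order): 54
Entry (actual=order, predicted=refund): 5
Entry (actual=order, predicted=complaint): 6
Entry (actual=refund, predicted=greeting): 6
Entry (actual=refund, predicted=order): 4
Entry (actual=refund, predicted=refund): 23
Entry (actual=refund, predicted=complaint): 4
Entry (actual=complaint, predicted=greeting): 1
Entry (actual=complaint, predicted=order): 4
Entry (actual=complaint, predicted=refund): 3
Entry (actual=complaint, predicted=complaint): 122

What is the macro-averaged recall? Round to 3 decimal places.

Per-class recall (TP/(TP+FN)):
  greeting: TP=73, FN=22+14+18=54 → 73/127 = 0.5748
  order: TP=54, FN=5+5+6=16 → 54/70 = 0.7714
  refund: TP=23, FN=6+4+4=14 → 23/37 = 0.6216
  complaint: TP=122, FN=1+4+3=8 → 122/130 = 0.9385
Macro-recall = mean = (0.5748 + 0.7714 + 0.6216 + 0.9385) / 4 = 0.727

0.727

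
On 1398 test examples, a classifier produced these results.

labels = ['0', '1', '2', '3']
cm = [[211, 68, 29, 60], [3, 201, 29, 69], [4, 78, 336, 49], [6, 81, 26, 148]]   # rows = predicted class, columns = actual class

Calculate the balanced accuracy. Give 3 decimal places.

Balanced accuracy = mean of per-class recall.
  0: recall = 211/224 = 0.9420
  1: recall = 201/428 = 0.4696
  2: recall = 336/420 = 0.8000
  3: recall = 148/326 = 0.4540
Mean = (0.9420 + 0.4696 + 0.8000 + 0.4540) / 4 = 0.666

0.666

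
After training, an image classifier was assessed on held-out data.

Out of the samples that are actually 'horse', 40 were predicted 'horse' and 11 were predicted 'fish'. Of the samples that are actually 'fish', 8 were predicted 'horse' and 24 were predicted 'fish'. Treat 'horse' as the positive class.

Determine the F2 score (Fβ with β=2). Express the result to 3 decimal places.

0.794

Fβ = (1+β²)·TP / ((1+β²)·TP + β²·FN + FP), with β²=4
= 5·40 / (5·40 + 4·11 + 8) = 0.794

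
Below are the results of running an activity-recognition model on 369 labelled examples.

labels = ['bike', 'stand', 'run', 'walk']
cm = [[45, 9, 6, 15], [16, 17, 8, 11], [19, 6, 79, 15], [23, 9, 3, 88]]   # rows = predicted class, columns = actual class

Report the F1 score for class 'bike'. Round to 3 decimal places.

0.506

Take TP from the diagonal, FP from the rest of the 'bike' prediction marginal, FN from the rest of the 'bike' actual marginal.
F1 score = 2·TP/(2·TP+FP+FN).
bike: TP=45, FP=9+6+15=30, FN=16+19+23=58 → 90/178 = 0.5056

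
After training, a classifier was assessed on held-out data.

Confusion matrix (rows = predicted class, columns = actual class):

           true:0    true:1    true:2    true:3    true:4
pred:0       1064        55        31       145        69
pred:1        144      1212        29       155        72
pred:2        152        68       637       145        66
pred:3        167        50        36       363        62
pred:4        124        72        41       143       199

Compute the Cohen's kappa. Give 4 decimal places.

0.5551

Observed agreement pₒ = trace/N = 3475/5301 = 0.65554
Expected agreement pₑ = Σ (rowᵢ·colᵢ)/N² = (1651·1364 + 1457·1612 + 774·1068 + 951·678 + 468·579)/5301² = 0.22573
κ = (pₒ − pₑ)/(1 − pₑ) = (0.65554 − 0.22573)/(1 − 0.22573) = 0.5551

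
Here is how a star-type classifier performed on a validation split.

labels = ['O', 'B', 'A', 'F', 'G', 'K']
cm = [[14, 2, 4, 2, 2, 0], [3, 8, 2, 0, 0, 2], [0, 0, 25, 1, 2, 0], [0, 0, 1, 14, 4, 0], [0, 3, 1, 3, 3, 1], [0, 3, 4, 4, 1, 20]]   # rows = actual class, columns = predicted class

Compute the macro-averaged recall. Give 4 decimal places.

0.6073

Per-class recall (TP/(TP+FN)):
  O: TP=14, FN=2+4+2+2+0=10 → 14/24 = 0.58333
  B: TP=8, FN=3+2+0+0+2=7 → 8/15 = 0.53333
  A: TP=25, FN=0+0+1+2+0=3 → 25/28 = 0.89286
  F: TP=14, FN=0+0+1+4+0=5 → 14/19 = 0.73684
  G: TP=3, FN=0+3+1+3+1=8 → 3/11 = 0.27273
  K: TP=20, FN=0+3+4+4+1=12 → 20/32 = 0.62500
Macro-recall = mean = (0.58333 + 0.53333 + 0.89286 + 0.73684 + 0.27273 + 0.62500) / 6 = 0.6073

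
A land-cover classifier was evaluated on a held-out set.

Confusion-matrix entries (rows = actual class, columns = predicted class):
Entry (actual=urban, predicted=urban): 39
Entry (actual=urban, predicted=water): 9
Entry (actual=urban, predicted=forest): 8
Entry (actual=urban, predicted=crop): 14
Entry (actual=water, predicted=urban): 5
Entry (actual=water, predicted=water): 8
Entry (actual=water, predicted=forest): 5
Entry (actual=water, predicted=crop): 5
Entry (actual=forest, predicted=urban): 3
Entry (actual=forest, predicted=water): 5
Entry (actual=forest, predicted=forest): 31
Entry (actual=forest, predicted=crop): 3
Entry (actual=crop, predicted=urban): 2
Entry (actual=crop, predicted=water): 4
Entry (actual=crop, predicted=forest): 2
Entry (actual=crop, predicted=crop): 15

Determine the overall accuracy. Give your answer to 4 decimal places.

0.5886

Accuracy = trace / total = (39+8+31+15=93) / 158 = 93/158 = 0.5886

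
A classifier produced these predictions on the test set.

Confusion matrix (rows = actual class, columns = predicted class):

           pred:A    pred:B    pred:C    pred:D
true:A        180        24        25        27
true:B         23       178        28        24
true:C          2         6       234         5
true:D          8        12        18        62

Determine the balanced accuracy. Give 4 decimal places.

0.7435

Balanced accuracy = mean of per-class recall.
  A: recall = 180/256 = 0.70313
  B: recall = 178/253 = 0.70356
  C: recall = 234/247 = 0.94737
  D: recall = 62/100 = 0.62000
Mean = (0.70313 + 0.70356 + 0.94737 + 0.62000) / 4 = 0.7435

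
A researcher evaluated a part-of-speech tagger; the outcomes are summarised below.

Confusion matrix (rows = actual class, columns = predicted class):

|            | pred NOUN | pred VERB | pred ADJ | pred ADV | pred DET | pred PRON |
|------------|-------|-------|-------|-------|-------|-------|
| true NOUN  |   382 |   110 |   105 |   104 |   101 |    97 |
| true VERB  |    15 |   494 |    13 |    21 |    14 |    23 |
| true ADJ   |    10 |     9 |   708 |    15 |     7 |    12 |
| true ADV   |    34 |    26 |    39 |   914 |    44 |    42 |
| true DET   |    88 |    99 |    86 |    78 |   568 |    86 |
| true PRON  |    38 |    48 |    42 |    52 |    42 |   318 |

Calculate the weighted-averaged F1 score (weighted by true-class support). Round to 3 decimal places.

0.682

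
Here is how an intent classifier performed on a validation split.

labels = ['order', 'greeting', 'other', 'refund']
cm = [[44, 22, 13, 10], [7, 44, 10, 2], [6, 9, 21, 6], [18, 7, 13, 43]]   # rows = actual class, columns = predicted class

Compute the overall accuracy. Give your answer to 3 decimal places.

0.553

Accuracy = trace / total = (44+44+21+43=152) / 275 = 152/275 = 0.553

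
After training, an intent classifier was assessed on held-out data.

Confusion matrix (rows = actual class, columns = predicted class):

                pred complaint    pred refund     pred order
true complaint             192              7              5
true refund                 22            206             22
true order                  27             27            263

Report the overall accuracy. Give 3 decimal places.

Accuracy = trace / total = (192+206+263=661) / 771 = 661/771 = 0.857

0.857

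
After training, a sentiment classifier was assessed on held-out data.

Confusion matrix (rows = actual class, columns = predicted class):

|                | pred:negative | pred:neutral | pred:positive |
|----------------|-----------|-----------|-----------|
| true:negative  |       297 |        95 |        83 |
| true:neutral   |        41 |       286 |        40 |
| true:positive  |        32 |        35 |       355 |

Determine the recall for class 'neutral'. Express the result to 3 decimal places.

0.779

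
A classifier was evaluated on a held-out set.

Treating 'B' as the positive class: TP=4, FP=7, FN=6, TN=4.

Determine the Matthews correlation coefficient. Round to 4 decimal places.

-0.2364

MCC = (TP·TN − FP·FN) / √((TP+FP)(TP+FN)(TN+FP)(TN+FN))
Numerator = 4·4 − 7·6 = -26
Denominator = √(11·10·11·10) = √12100 = 110.0000
MCC = -26 / 110.0000 = -0.2364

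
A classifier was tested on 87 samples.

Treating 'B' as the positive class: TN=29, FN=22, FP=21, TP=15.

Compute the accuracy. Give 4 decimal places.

0.5057

Accuracy = (TP+TN)/N = (15+29)/87 = 0.5057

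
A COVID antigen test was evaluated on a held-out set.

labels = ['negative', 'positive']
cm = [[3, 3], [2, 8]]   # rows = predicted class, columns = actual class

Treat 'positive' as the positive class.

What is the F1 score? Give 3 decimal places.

0.762

Precision = TP/(TP+FP) = 8/10 = 0.8000
Recall = TP/(TP+FN) = 8/11 = 0.7273
F1 = 2·TP/(2·TP+FP+FN) = 16/21 = 0.762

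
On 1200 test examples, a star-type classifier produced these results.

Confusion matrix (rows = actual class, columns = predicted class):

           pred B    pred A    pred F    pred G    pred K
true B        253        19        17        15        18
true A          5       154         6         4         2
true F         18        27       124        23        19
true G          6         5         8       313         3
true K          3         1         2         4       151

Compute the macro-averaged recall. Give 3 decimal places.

Per-class recall (TP/(TP+FN)):
  B: TP=253, FN=19+17+15+18=69 → 253/322 = 0.7857
  A: TP=154, FN=5+6+4+2=17 → 154/171 = 0.9006
  F: TP=124, FN=18+27+23+19=87 → 124/211 = 0.5877
  G: TP=313, FN=6+5+8+3=22 → 313/335 = 0.9343
  K: TP=151, FN=3+1+2+4=10 → 151/161 = 0.9379
Macro-recall = mean = (0.7857 + 0.9006 + 0.5877 + 0.9343 + 0.9379) / 5 = 0.829

0.829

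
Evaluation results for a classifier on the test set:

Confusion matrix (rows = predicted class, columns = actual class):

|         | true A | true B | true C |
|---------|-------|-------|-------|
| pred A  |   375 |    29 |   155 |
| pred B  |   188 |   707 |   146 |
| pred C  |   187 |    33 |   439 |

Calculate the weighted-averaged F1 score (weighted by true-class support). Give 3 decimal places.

Per-class F1 score (2·TP/(2·TP+FP+FN)):
  A: TP=375, FP=29+155=184, FN=188+187=375 → 750/1309 = 0.5730
  B: TP=707, FP=188+146=334, FN=29+33=62 → 1414/1810 = 0.7812
  C: TP=439, FP=187+33=220, FN=155+146=301 → 878/1399 = 0.6276
Weighted-F1 score = Σ (supportᵢ/N)·F1 scoreᵢ with N=2259: (750/2259)·0.5730 + (769/2259)·0.7812 + (740/2259)·0.6276 = 0.662

0.662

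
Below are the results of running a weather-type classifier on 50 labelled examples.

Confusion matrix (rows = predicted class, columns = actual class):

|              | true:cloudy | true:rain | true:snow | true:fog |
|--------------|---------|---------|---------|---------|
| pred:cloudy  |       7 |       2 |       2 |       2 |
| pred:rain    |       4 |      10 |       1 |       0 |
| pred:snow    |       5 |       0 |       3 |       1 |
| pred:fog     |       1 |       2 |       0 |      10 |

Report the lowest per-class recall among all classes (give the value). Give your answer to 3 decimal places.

Per-class recall (TP/(TP+FN)):
  cloudy: TP=7, FN=4+5+1=10 → 7/17 = 0.4118
  rain: TP=10, FN=2+0+2=4 → 10/14 = 0.7143
  snow: TP=3, FN=2+1+0=3 → 3/6 = 0.5000
  fog: TP=10, FN=2+0+1=3 → 10/13 = 0.7692
Lowest is class 'cloudy' with recall = 0.412.

0.412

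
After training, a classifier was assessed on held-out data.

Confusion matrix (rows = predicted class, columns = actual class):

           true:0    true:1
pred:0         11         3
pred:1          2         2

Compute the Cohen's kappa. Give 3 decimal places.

Observed agreement pₒ = trace/N = 13/18 = 0.7222
Expected agreement pₑ = Σ (rowᵢ·colᵢ)/N² = (13·14 + 5·4)/18² = 0.6235
κ = (pₒ − pₑ)/(1 − pₑ) = (0.7222 − 0.6235)/(1 − 0.6235) = 0.262

0.262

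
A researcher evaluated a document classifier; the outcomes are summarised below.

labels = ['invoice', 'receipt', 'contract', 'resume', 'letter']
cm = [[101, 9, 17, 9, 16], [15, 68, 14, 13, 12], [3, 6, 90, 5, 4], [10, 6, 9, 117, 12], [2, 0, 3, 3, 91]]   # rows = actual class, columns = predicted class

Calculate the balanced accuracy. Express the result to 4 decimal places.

0.7468

Balanced accuracy = mean of per-class recall.
  invoice: recall = 101/152 = 0.66447
  receipt: recall = 68/122 = 0.55738
  contract: recall = 90/108 = 0.83333
  resume: recall = 117/154 = 0.75974
  letter: recall = 91/99 = 0.91919
Mean = (0.66447 + 0.55738 + 0.83333 + 0.75974 + 0.91919) / 5 = 0.7468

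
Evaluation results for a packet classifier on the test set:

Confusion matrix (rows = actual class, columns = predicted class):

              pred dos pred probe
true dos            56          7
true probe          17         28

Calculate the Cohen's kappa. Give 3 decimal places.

Observed agreement pₒ = trace/N = 84/108 = 0.7778
Expected agreement pₑ = Σ (rowᵢ·colᵢ)/N² = (63·73 + 45·35)/108² = 0.5293
κ = (pₒ − pₑ)/(1 − pₑ) = (0.7778 − 0.5293)/(1 − 0.5293) = 0.528

0.528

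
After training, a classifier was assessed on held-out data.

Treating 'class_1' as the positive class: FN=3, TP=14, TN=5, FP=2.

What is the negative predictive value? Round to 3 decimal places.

NPV = TN/(TN+FN) = 5/(5+3) = 0.625

0.625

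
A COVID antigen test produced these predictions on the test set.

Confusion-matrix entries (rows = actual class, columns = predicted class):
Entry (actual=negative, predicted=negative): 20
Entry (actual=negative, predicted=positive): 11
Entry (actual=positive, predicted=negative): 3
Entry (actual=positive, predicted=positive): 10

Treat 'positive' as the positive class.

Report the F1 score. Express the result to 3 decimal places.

Precision = TP/(TP+FP) = 10/21 = 0.4762
Recall = TP/(TP+FN) = 10/13 = 0.7692
F1 = 2·TP/(2·TP+FP+FN) = 20/34 = 0.588

0.588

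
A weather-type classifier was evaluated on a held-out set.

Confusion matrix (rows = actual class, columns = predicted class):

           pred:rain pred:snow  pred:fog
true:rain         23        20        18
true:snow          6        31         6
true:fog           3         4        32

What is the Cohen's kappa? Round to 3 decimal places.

0.416

Observed agreement pₒ = trace/N = 86/143 = 0.6014
Expected agreement pₑ = Σ (rowᵢ·colᵢ)/N² = (61·32 + 43·55 + 39·56)/143² = 0.3179
κ = (pₒ − pₑ)/(1 − pₑ) = (0.6014 − 0.3179)/(1 − 0.3179) = 0.416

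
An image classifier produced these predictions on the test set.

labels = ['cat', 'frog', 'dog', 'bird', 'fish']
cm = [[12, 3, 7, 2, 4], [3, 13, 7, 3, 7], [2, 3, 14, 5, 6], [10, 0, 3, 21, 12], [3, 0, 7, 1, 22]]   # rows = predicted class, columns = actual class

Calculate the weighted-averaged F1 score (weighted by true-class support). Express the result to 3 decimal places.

0.479

Per-class F1 score (2·TP/(2·TP+FP+FN)):
  cat: TP=12, FP=3+7+2+4=16, FN=3+2+10+3=18 → 24/58 = 0.4138
  frog: TP=13, FP=3+7+3+7=20, FN=3+3+0+0=6 → 26/52 = 0.5000
  dog: TP=14, FP=2+3+5+6=16, FN=7+7+3+7=24 → 28/68 = 0.4118
  bird: TP=21, FP=10+0+3+12=25, FN=2+3+5+1=11 → 42/78 = 0.5385
  fish: TP=22, FP=3+0+7+1=11, FN=4+7+6+12=29 → 44/84 = 0.5238
Weighted-F1 score = Σ (supportᵢ/N)·F1 scoreᵢ with N=170: (30/170)·0.4138 + (19/170)·0.5000 + (38/170)·0.4118 + (32/170)·0.5385 + (51/170)·0.5238 = 0.479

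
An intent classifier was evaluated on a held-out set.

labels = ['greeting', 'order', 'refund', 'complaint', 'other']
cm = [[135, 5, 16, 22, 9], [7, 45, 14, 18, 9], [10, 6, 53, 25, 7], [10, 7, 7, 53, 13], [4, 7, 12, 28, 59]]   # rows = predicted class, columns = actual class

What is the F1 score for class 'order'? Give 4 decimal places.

Take TP from the diagonal, FP from the rest of the 'order' prediction marginal, FN from the rest of the 'order' actual marginal.
F1 score = 2·TP/(2·TP+FP+FN).
order: TP=45, FP=7+14+18+9=48, FN=5+6+7+7=25 → 90/163 = 0.55215

0.5521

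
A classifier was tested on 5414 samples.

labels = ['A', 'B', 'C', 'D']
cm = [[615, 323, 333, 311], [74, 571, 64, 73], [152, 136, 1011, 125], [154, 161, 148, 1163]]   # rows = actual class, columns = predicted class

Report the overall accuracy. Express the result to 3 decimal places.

Accuracy = trace / total = (615+571+1011+1163=3360) / 5414 = 3360/5414 = 0.621

0.621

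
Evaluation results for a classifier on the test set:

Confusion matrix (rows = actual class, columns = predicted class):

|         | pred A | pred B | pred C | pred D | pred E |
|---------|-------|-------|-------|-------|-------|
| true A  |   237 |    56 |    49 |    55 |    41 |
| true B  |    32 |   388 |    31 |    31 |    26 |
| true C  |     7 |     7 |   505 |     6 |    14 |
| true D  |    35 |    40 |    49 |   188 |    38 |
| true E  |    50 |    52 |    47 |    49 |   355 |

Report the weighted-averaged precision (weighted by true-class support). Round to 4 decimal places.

Per-class precision (TP/(TP+FP)):
  A: TP=237, FP=32+7+35+50=124 → 237/361 = 0.65651
  B: TP=388, FP=56+7+40+52=155 → 388/543 = 0.71455
  C: TP=505, FP=49+31+49+47=176 → 505/681 = 0.74156
  D: TP=188, FP=55+31+6+49=141 → 188/329 = 0.57143
  E: TP=355, FP=41+26+14+38=119 → 355/474 = 0.74895
Weighted-precision = Σ (supportᵢ/N)·precisionᵢ with N=2388: (438/2388)·0.65651 + (508/2388)·0.71455 + (539/2388)·0.74156 + (350/2388)·0.57143 + (553/2388)·0.74895 = 0.6970

0.6970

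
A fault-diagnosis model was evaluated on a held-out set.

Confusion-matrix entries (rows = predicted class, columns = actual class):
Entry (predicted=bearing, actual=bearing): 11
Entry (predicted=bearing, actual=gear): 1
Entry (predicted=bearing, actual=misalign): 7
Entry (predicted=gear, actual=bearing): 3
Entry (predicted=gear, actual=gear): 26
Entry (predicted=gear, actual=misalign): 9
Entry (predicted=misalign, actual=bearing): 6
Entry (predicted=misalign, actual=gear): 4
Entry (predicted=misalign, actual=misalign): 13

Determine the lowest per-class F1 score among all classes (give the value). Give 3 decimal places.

Per-class F1 score (2·TP/(2·TP+FP+FN)):
  bearing: TP=11, FP=1+7=8, FN=3+6=9 → 22/39 = 0.5641
  gear: TP=26, FP=3+9=12, FN=1+4=5 → 52/69 = 0.7536
  misalign: TP=13, FP=6+4=10, FN=7+9=16 → 26/52 = 0.5000
Lowest is class 'misalign' with F1 score = 0.500.

0.500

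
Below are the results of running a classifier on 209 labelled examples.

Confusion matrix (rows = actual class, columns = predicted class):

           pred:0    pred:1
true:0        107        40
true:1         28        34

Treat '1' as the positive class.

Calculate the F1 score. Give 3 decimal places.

0.500

Precision = TP/(TP+FP) = 34/74 = 0.4595
Recall = TP/(TP+FN) = 34/62 = 0.5484
F1 = 2·TP/(2·TP+FP+FN) = 68/136 = 0.500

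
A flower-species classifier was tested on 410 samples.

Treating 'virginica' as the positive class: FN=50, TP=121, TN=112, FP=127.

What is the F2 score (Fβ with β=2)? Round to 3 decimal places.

Fβ = (1+β²)·TP / ((1+β²)·TP + β²·FN + FP), with β²=4
= 5·121 / (5·121 + 4·50 + 127) = 0.649

0.649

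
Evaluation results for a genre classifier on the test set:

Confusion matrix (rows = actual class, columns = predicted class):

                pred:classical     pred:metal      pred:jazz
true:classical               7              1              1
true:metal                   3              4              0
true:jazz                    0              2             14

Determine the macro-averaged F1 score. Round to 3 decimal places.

Per-class F1 score (2·TP/(2·TP+FP+FN)):
  classical: TP=7, FP=3+0=3, FN=1+1=2 → 14/19 = 0.7368
  metal: TP=4, FP=1+2=3, FN=3+0=3 → 8/14 = 0.5714
  jazz: TP=14, FP=1+0=1, FN=0+2=2 → 28/31 = 0.9032
Macro-F1 score = mean = (0.7368 + 0.5714 + 0.9032) / 3 = 0.737

0.737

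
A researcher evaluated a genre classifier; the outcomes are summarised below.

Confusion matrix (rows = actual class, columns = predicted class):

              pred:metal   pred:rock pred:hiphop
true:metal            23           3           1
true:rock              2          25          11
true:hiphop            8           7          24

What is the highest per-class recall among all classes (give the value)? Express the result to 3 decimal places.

0.852

Per-class recall (TP/(TP+FN)):
  metal: TP=23, FN=3+1=4 → 23/27 = 0.8519
  rock: TP=25, FN=2+11=13 → 25/38 = 0.6579
  hiphop: TP=24, FN=8+7=15 → 24/39 = 0.6154
Highest is class 'metal' with recall = 0.852.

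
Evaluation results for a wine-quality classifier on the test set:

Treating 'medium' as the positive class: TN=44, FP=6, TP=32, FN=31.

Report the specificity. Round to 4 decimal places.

Specificity = TN/(TN+FP) = 44/(44+6) = 0.8800

0.8800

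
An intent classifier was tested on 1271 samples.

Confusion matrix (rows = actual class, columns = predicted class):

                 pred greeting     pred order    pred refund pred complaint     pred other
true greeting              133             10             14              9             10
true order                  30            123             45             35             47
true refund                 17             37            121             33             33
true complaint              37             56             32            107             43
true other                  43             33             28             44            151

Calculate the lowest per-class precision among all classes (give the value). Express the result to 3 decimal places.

0.469

Per-class precision (TP/(TP+FP)):
  greeting: TP=133, FP=30+17+37+43=127 → 133/260 = 0.5115
  order: TP=123, FP=10+37+56+33=136 → 123/259 = 0.4749
  refund: TP=121, FP=14+45+32+28=119 → 121/240 = 0.5042
  complaint: TP=107, FP=9+35+33+44=121 → 107/228 = 0.4693
  other: TP=151, FP=10+47+33+43=133 → 151/284 = 0.5317
Lowest is class 'complaint' with precision = 0.469.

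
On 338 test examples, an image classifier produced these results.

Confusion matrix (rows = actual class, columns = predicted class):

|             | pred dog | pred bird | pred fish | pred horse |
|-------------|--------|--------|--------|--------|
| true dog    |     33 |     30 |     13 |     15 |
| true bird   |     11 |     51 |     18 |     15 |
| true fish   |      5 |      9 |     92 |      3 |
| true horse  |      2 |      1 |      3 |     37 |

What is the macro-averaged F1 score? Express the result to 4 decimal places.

Per-class F1 score (2·TP/(2·TP+FP+FN)):
  dog: TP=33, FP=11+5+2=18, FN=30+13+15=58 → 66/142 = 0.46479
  bird: TP=51, FP=30+9+1=40, FN=11+18+15=44 → 102/186 = 0.54839
  fish: TP=92, FP=13+18+3=34, FN=5+9+3=17 → 184/235 = 0.78298
  horse: TP=37, FP=15+15+3=33, FN=2+1+3=6 → 74/113 = 0.65487
Macro-F1 score = mean = (0.46479 + 0.54839 + 0.78298 + 0.65487) / 4 = 0.6128

0.6128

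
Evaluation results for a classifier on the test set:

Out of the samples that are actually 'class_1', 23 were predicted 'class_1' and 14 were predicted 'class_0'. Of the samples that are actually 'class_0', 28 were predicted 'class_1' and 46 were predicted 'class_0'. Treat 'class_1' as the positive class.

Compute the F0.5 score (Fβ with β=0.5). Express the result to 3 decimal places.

Fβ = (1+β²)·TP / ((1+β²)·TP + β²·FN + FP), with β²=1/4
= 1.25·23 / (1.25·23 + 0.25·14 + 28) = 0.477

0.477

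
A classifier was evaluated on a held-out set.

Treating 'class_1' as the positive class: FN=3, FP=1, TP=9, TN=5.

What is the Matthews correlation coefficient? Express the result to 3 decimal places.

0.553

MCC = (TP·TN − FP·FN) / √((TP+FP)(TP+FN)(TN+FP)(TN+FN))
Numerator = 9·5 − 1·3 = 42
Denominator = √(10·12·6·8) = √5760 = 75.8947
MCC = 42 / 75.8947 = 0.553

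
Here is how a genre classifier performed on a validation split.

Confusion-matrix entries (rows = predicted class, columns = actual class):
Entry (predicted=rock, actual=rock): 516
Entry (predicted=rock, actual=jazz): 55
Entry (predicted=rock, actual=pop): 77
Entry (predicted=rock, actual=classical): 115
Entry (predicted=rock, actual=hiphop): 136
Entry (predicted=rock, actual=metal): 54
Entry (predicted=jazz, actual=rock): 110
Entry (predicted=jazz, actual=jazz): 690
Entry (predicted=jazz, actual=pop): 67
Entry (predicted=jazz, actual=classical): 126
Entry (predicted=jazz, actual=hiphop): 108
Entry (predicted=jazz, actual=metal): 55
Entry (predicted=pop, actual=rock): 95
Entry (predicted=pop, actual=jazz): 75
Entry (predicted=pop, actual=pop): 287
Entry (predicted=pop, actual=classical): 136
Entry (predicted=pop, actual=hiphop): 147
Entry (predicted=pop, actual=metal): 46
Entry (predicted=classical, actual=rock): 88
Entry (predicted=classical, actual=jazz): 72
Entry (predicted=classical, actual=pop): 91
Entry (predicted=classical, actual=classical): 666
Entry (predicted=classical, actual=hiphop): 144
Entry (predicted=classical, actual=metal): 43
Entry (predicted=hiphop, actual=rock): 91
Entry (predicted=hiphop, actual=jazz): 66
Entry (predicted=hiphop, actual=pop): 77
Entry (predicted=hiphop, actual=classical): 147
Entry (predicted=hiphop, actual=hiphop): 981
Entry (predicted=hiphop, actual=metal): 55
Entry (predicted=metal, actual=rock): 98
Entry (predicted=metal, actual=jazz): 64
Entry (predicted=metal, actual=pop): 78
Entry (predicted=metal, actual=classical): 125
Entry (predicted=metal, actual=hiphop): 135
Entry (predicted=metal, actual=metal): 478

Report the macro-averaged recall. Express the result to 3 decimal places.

Per-class recall (TP/(TP+FN)):
  rock: TP=516, FN=110+95+88+91+98=482 → 516/998 = 0.5170
  jazz: TP=690, FN=55+75+72+66+64=332 → 690/1022 = 0.6751
  pop: TP=287, FN=77+67+91+77+78=390 → 287/677 = 0.4239
  classical: TP=666, FN=115+126+136+147+125=649 → 666/1315 = 0.5065
  hiphop: TP=981, FN=136+108+147+144+135=670 → 981/1651 = 0.5942
  metal: TP=478, FN=54+55+46+43+55=253 → 478/731 = 0.6539
Macro-recall = mean = (0.5170 + 0.6751 + 0.4239 + 0.5065 + 0.5942 + 0.6539) / 6 = 0.562

0.562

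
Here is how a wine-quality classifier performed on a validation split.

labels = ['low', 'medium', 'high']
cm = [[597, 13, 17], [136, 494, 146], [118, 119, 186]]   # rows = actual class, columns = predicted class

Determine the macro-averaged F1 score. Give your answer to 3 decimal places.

0.665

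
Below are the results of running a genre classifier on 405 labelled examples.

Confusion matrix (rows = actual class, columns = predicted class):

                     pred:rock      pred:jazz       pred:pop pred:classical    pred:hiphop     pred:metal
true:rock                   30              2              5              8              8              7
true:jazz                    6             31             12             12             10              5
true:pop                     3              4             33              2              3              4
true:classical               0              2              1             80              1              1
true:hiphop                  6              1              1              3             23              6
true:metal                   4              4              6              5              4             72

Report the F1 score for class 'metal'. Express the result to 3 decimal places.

F1 score = 2·TP/(2·TP+FP+FN).
metal: TP=72, FP=7+5+4+1+6=23, FN=4+4+6+5+4=23 → 144/190 = 0.7579

0.758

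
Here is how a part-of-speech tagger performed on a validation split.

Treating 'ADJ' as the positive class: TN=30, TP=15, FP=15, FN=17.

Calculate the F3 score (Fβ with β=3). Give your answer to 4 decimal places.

0.4717

Fβ = (1+β²)·TP / ((1+β²)·TP + β²·FN + FP), with β²=9
= 10·15 / (10·15 + 9·17 + 15) = 0.4717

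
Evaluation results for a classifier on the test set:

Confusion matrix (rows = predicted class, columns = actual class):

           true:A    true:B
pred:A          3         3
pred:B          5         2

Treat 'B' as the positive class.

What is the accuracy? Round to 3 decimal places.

0.385

Accuracy = (TP+TN)/N = (2+3)/13 = 0.385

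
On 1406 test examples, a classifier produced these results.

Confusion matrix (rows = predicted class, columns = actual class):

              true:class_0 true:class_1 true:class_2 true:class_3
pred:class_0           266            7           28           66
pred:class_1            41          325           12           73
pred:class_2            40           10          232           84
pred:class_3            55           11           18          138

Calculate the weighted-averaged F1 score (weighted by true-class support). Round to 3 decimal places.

Per-class F1 score (2·TP/(2·TP+FP+FN)):
  class_0: TP=266, FP=7+28+66=101, FN=41+40+55=136 → 532/769 = 0.6918
  class_1: TP=325, FP=41+12+73=126, FN=7+10+11=28 → 650/804 = 0.8085
  class_2: TP=232, FP=40+10+84=134, FN=28+12+18=58 → 464/656 = 0.7073
  class_3: TP=138, FP=55+11+18=84, FN=66+73+84=223 → 276/583 = 0.4734
Weighted-F1 score = Σ (supportᵢ/N)·F1 scoreᵢ with N=1406: (402/1406)·0.6918 + (353/1406)·0.8085 + (290/1406)·0.7073 + (361/1406)·0.4734 = 0.668

0.668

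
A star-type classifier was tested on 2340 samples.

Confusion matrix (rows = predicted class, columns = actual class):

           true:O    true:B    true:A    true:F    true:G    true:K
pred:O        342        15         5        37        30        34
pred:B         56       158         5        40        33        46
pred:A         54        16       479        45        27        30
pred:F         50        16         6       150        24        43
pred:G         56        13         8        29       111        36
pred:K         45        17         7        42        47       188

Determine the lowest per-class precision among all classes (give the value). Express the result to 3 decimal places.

0.439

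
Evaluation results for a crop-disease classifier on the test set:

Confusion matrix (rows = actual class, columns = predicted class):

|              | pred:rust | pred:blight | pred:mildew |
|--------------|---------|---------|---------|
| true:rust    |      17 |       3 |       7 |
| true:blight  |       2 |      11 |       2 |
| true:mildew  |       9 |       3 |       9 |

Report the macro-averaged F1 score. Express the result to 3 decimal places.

Per-class F1 score (2·TP/(2·TP+FP+FN)):
  rust: TP=17, FP=2+9=11, FN=3+7=10 → 34/55 = 0.6182
  blight: TP=11, FP=3+3=6, FN=2+2=4 → 22/32 = 0.6875
  mildew: TP=9, FP=7+2=9, FN=9+3=12 → 18/39 = 0.4615
Macro-F1 score = mean = (0.6182 + 0.6875 + 0.4615) / 3 = 0.589

0.589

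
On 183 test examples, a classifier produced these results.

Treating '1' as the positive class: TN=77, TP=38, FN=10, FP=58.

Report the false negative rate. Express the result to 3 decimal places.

FNR = FN/(FN+TP) = 10/(10+38) = 0.208

0.208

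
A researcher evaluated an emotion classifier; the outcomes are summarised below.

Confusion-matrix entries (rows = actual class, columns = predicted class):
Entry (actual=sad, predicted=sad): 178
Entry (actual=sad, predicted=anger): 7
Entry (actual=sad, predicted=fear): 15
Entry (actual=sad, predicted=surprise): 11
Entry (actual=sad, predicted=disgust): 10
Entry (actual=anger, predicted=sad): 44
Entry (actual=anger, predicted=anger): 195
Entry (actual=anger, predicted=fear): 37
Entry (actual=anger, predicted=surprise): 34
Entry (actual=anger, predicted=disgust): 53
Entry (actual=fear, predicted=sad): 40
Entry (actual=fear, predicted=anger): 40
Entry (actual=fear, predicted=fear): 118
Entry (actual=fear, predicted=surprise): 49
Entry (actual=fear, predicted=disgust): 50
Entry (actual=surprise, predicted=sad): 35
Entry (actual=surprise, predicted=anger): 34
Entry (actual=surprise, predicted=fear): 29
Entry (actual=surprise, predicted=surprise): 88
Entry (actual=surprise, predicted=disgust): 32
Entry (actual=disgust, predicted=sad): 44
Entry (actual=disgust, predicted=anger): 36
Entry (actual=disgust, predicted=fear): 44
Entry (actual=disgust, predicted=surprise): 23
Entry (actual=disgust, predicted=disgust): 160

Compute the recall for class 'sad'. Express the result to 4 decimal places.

Treat 'sad' as positive and all other classes as negative.
recall = TP/(TP+FN).
sad: TP=178, FN=7+15+11+10=43 → 178/221 = 0.80543

0.8054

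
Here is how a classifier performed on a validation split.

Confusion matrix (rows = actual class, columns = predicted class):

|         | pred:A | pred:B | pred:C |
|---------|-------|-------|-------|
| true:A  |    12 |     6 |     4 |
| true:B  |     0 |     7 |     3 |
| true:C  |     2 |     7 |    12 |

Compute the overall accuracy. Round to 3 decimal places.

0.585

Accuracy = trace / total = (12+7+12=31) / 53 = 31/53 = 0.585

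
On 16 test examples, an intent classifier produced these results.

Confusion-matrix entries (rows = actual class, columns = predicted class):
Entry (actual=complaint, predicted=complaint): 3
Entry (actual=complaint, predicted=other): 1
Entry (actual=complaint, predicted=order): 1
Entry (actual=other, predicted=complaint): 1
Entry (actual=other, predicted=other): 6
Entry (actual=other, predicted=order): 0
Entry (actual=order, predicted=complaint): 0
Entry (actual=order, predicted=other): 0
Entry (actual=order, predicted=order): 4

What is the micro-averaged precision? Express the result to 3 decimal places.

0.813

Micro-averaging pools counts across classes: ΣTP=13, ΣFP=3, ΣFN=3.
Micro-precision = TP/(TP+FP) on pooled counts = 0.813 (equals overall accuracy in single-label multiclass).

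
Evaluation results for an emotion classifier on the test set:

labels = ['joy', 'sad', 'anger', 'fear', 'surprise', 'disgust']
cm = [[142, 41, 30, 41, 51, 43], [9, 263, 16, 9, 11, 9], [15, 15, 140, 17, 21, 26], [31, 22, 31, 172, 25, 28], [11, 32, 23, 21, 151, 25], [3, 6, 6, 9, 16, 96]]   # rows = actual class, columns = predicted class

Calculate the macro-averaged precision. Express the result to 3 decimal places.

0.591

Per-class precision (TP/(TP+FP)):
  joy: TP=142, FP=9+15+31+11+3=69 → 142/211 = 0.6730
  sad: TP=263, FP=41+15+22+32+6=116 → 263/379 = 0.6939
  anger: TP=140, FP=30+16+31+23+6=106 → 140/246 = 0.5691
  fear: TP=172, FP=41+9+17+21+9=97 → 172/269 = 0.6394
  surprise: TP=151, FP=51+11+21+25+16=124 → 151/275 = 0.5491
  disgust: TP=96, FP=43+9+26+28+25=131 → 96/227 = 0.4229
Macro-precision = mean = (0.6730 + 0.6939 + 0.5691 + 0.6394 + 0.5491 + 0.4229) / 6 = 0.591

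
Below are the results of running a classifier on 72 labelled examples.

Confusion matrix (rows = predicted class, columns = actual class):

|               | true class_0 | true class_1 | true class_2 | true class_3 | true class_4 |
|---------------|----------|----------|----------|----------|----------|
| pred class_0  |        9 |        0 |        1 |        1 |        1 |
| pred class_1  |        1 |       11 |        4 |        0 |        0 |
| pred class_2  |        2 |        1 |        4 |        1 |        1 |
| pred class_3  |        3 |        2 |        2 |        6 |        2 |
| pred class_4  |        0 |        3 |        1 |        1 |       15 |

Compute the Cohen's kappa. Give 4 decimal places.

Observed agreement pₒ = trace/N = 45/72 = 0.62500
Expected agreement pₑ = Σ (rowᵢ·colᵢ)/N² = (15·12 + 17·16 + 12·9 + 9·15 + 19·20)/72² = 0.20737
κ = (pₒ − pₑ)/(1 − pₑ) = (0.62500 − 0.20737)/(1 − 0.20737) = 0.5269

0.5269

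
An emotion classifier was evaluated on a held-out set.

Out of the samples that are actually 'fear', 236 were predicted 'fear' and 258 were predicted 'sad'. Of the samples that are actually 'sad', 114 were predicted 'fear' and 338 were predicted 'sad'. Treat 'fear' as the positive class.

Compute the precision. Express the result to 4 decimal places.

0.6743

Precision = TP/(TP+FP) = 236/(236+114) = 236/350 = 0.6743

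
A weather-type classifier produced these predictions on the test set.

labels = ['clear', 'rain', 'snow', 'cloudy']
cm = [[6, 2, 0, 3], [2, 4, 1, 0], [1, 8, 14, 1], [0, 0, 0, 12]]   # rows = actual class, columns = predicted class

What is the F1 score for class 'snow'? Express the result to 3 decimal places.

F1 score = 2·TP/(2·TP+FP+FN).
snow: TP=14, FP=0+1+0=1, FN=1+8+1=10 → 28/39 = 0.7179

0.718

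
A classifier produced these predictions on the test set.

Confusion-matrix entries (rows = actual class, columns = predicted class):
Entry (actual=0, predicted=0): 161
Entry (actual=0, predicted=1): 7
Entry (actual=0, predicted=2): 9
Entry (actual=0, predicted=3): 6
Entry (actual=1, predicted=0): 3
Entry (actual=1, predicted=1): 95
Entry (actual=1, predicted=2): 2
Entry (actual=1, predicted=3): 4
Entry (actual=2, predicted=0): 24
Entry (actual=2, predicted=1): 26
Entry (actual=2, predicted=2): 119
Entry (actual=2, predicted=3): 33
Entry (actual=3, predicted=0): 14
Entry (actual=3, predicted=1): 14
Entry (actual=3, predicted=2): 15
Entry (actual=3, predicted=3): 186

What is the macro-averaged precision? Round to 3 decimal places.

0.775

Per-class precision (TP/(TP+FP)):
  0: TP=161, FP=3+24+14=41 → 161/202 = 0.7970
  1: TP=95, FP=7+26+14=47 → 95/142 = 0.6690
  2: TP=119, FP=9+2+15=26 → 119/145 = 0.8207
  3: TP=186, FP=6+4+33=43 → 186/229 = 0.8122
Macro-precision = mean = (0.7970 + 0.6690 + 0.8207 + 0.8122) / 4 = 0.775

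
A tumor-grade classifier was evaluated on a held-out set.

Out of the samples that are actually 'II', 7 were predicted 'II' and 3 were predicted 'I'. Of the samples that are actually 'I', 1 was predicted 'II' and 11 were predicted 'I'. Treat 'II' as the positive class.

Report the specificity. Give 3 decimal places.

0.917

Specificity = TN/(TN+FP) = 11/(11+1) = 0.917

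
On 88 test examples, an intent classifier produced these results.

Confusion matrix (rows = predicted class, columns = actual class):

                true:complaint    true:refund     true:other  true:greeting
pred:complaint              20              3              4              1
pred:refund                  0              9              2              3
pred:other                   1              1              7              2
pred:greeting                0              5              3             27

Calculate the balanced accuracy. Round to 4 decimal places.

0.6770

Balanced accuracy = mean of per-class recall.
  complaint: recall = 20/21 = 0.95238
  refund: recall = 9/18 = 0.50000
  other: recall = 7/16 = 0.43750
  greeting: recall = 27/33 = 0.81818
Mean = (0.95238 + 0.50000 + 0.43750 + 0.81818) / 4 = 0.6770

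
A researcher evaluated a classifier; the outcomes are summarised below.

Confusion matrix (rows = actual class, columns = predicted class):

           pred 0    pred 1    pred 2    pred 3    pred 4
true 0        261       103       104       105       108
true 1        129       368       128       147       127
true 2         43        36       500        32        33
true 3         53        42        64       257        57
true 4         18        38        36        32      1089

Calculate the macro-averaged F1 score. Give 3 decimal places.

0.587

Per-class F1 score (2·TP/(2·TP+FP+FN)):
  0: TP=261, FP=129+43+53+18=243, FN=103+104+105+108=420 → 522/1185 = 0.4405
  1: TP=368, FP=103+36+42+38=219, FN=129+128+147+127=531 → 736/1486 = 0.4953
  2: TP=500, FP=104+128+64+36=332, FN=43+36+32+33=144 → 1000/1476 = 0.6775
  3: TP=257, FP=105+147+32+32=316, FN=53+42+64+57=216 → 514/1046 = 0.4914
  4: TP=1089, FP=108+127+33+57=325, FN=18+38+36+32=124 → 2178/2627 = 0.8291
Macro-F1 score = mean = (0.4405 + 0.4953 + 0.6775 + 0.4914 + 0.8291) / 5 = 0.587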